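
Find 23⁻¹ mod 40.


Use the extended Euclidean algorithm to write 1 = 23·s + 40·t; then s mod 40 is the inverse.
Euclidean algorithm:
  23 = 0·40 + 23
  40 = 1·23 + 17
  23 = 1·17 + 6
  17 = 2·6 + 5
  6 = 1·5 + 1
  5 = 5·1 + 0
gcd(23,40) = 1
Back-substitution gives: 23·(7) + 40·(-4) = 1
So 23⁻¹ ≡ 7 ≡ 7 (mod 40)
Check: 23 × 7 = 161 ≡ 1 (mod 40) ✓

23⁻¹ ≡ 7 (mod 40)


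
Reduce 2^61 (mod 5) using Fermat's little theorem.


Fermat's little theorem: if p is prime and gcd(a,p)=1, then a^(p-1) ≡ 1 (mod p)
p = 5 is prime, gcd(2,5) = 1
Reduce exponent: 61 mod 4 = 1
So 2^61 ≡ 2^1 (mod 5)
2^1 mod 5 = 2

2^61 ≡ 2 (mod 5)


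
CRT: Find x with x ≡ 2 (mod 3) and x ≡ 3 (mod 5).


m₁ = 3, m₂ = 5, gcd = 1, so CRT applies. M = m₁·m₂ = 15
Let M₁ = M/m₁ = 5, M₂ = M/m₂ = 3
Find y₁ ≡ M₁⁻¹ (mod m₁): 5⁻¹ ≡ 2 (mod 3)
Find y₂ ≡ M₂⁻¹ (mod m₂): 3⁻¹ ≡ 2 (mod 5)
x = a₁·M₁·y₁ + a₂·M₂·y₂ = 2·5·2 + 3·3·2 = 38
Reduce mod 15: x ≡ 8
Check: 8 mod 3 = 2 ✓, 8 mod 5 = 3 ✓

x ≡ 8 (mod 15)


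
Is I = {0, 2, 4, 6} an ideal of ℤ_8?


Check ideal conditions for I = {0, 2, 4, 6} in ℤ_8:
(1) I is an additive subgroup? Yes
(2) For r ∈ ℤ_8 and a ∈ I: r·a ∈ I? Yes

Yes, I is an ideal of ℤ_8


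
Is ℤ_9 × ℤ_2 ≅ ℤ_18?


Comparing ℤ_9 × ℤ_2 and ℤ_18:
gcd(9,2) = 1, so ℤ_9 × ℤ_2 ≅ ℤ_18 (CRT)

Yes, ℤ_9 × ℤ_2 ≅ ℤ_18


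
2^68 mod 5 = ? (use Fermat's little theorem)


Fermat's little theorem: if p is prime and gcd(a,p)=1, then a^(p-1) ≡ 1 (mod p)
p = 5 is prime, gcd(2,5) = 1
Reduce exponent: 68 mod 4 = 0
So 2^68 ≡ 2^0 (mod 5)
2^0 = 1

2^68 ≡ 1 (mod 5)


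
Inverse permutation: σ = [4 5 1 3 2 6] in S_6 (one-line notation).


To find σ⁻¹, swap domain and range:
σ(1) = 4 → σ⁻¹(4) = 1
σ(2) = 5 → σ⁻¹(5) = 2
σ(3) = 1 → σ⁻¹(1) = 3
σ(4) = 3 → σ⁻¹(3) = 4
σ(5) = 2 → σ⁻¹(2) = 5
σ(6) = 6 → σ⁻¹(6) = 6

σ⁻¹ = [3 5 4 1 2 6]


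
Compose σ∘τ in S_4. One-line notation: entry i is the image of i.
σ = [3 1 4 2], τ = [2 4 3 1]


σ∘τ: apply τ first, then σ
1 →τ 2 →σ 1
2 →τ 4 →σ 2
3 →τ 3 →σ 4
4 →τ 1 →σ 3

σ∘τ = [1 2 4 3]


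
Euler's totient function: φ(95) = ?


Factor n: 95 = 5 × 19
φ(n) = n · ∏(1 - 1/p) over distinct primes p | n
φ(95) = 95 · (1 - 1/5) · (1 - 1/19) = 72

φ(95) = 72


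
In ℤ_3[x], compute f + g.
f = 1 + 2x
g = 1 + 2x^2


Add coefficients mod 3:
x^0: 1 + 1 = 2 (mod 3)
x^1: 2 + 0 = 2 (mod 3)
x^2: 0 + 2 = 2 (mod 3)
Result: 2 + 2x + 2x^2

f + g = 2 + 2x + 2x^2


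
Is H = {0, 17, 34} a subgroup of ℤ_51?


Subgroup test for H = {0, 17, 34} in (ℤ_51, +):
(1) 0 ∈ H? Yes
(2) Closure: for all a,b ∈ H, (a+b) mod 51 ∈ H? Yes
(3) Inverses: for all a ∈ H, -a mod 51 ∈ H? Yes

Yes, H is a subgroup of ℤ_51


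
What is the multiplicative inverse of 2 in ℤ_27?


Use the extended Euclidean algorithm to write 1 = 2·s + 27·t; then s mod 27 is the inverse.
Euclidean algorithm:
  2 = 0·27 + 2
  27 = 13·2 + 1
  2 = 2·1 + 0
gcd(2,27) = 1
Back-substitution gives: 2·(-13) + 27·(1) = 1
So 2⁻¹ ≡ -13 ≡ 14 (mod 27)
Check: 2 × 14 = 28 ≡ 1 (mod 27) ✓

2⁻¹ ≡ 14 (mod 27)


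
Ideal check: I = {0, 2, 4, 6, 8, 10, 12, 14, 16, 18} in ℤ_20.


Check ideal conditions for I = {0, 2, 4, 6, 8, 10, 12, 14, 16, 18} in ℤ_20:
(1) I is an additive subgroup? Yes
(2) For r ∈ ℤ_20 and a ∈ I: r·a ∈ I? Yes

Yes, I is an ideal of ℤ_20


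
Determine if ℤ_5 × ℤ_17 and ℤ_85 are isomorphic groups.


Comparing ℤ_5 × ℤ_17 and ℤ_85:
gcd(5,17) = 1, so ℤ_5 × ℤ_17 ≅ ℤ_85 (CRT)

Yes, ℤ_5 × ℤ_17 ≅ ℤ_85


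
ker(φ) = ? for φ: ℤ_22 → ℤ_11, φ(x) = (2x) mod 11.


Kernel = preimage of identity
ker(φ) = {x ∈ ℤ_22 : 2x ≡ 0 (mod 11)}. Since 11 | 22, φ is well-defined. The kernel is the cyclic subgroup ⟨11⟩ of ℤ_22 (order 2), i.e. {0, 11}

ker(φ) = {0, 11}


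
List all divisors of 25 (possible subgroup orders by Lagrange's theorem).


Lagrange's theorem: |H| divides |G|
|G| = 25
Divisors of 25: 1, 5, 25

Possible subgroup orders: {1, 5, 25}


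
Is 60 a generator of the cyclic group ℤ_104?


g generates ℤ_n iff gcd(g, n) = 1
gcd(60, 104) = 4
Since gcd = 4 ≠ 1, ⟨60⟩ has order 26 < 104, so 60 is not a generator.

No, 60 does not generate ℤ_104


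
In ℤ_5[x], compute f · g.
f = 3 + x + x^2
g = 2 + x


Expand and collect like terms; reduce coefficients mod 5:
x^0: 3·2 = 6 ≡ 1 (mod 5)
x^1: 3·1 + 1·2 = 5 ≡ 0 (mod 5)
x^2: 1·1 + 1·2 = 3 ≡ 3 (mod 5)
x^3: 1·1 = 1 ≡ 1 (mod 5)
Result: 1 + 3x^2 + x^3

f · g = 1 + 3x^2 + x^3


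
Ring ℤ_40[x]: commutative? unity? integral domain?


ℤ_40 has zero divisors (2·20 ≡ 0), and these lift to constant zero divisors in ℤ_40[x]; so not an integral domain
Commutative: Yes
Integral domain: No
Has unity: Yes

ℤ_40[x]: Commutative=Yes, Unity=Yes


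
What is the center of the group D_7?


Z(G) = {g ∈ G | gx = xg for all x ∈ G}
For odd n, Z(D_n) = {e}: no nontrivial rotation commutes with all reflections

Z(D_7) = {e}


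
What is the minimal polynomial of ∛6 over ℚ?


∛6 satisfies x³ - 6 = 0, irreducible over ℚ (no rational root; 6 is not a perfect cube)

Minimal polynomial: x³ - 6


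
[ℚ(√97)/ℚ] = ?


√97 has minimal polynomial x² - 97 (irreducible over ℚ since 97 is squarefree)

[ℚ(√97)/ℚ] = 2


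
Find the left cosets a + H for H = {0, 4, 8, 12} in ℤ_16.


H = {0, 4, 8, 12}, |H| = 4
Number of cosets = |G|/|H| = 16/4 = 4
0 + H = {0, 4, 8, 12}
1 + H = {1, 5, 9, 13}
2 + H = {2, 6, 10, 14}
3 + H = {3, 7, 11, 15}

Cosets: 0+H={0,4,8,12}; 1+H={1,5,9,13}; 2+H={2,6,10,14}; 3+H={3,7,11,15}


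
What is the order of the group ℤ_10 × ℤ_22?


|A × B| = |A| · |B|
|ℤ_10 × ℤ_22| = 10 × 22 = 220

|ℤ_10 × ℤ_22| = 220


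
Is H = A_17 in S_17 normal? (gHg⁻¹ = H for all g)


H = A_17 in S_17
A_17 has index 2 in S_17, and every subgroup of index 2 is normal

Yes, normal subgroup


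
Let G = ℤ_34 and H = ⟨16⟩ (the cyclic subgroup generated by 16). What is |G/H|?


|⟨16⟩| = n / gcd(16, 34) = 34 / 2 = 17
H is normal (ℤ_34 is abelian).
|G/H| = |G| / |H| = 34 / 17 = 2

|G/H| = 2


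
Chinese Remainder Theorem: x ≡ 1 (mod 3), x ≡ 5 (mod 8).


m₁ = 3, m₂ = 8, gcd = 1, so CRT applies. M = m₁·m₂ = 24
Let M₁ = M/m₁ = 8, M₂ = M/m₂ = 3
Find y₁ ≡ M₁⁻¹ (mod m₁): 8⁻¹ ≡ 2 (mod 3)
Find y₂ ≡ M₂⁻¹ (mod m₂): 3⁻¹ ≡ 3 (mod 8)
x = a₁·M₁·y₁ + a₂·M₂·y₂ = 1·8·2 + 5·3·3 = 61
Reduce mod 24: x ≡ 13
Check: 13 mod 3 = 1 ✓, 13 mod 8 = 5 ✓

x ≡ 13 (mod 24)


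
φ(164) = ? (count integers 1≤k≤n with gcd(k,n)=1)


Factor n: 164 = 2^2 × 41
φ(n) = n · ∏(1 - 1/p) over distinct primes p | n
φ(164) = 164 · (1 - 1/2) · (1 - 1/41) = 80

φ(164) = 80


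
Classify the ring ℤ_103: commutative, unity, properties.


ℤ_103 is a commutative ring with unity 1; 103 is prime, so ℤ_103 is a field (hence an integral domain)
Commutative: Yes
Integral domain: Yes
Has unity: Yes

ℤ_103: Commutative=Yes, Unity=Yes


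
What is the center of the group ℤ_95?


Z(G) = {g ∈ G | gx = xg for all x ∈ G}
ℤ_95 is abelian, so Z(G) = G

Z(ℤ_95) = ℤ_95


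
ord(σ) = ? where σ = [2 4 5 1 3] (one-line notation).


Cycle decomposition: (1 2 4) (3 5)
Cycle lengths: 3, 2
Order = lcm(3, 2) = 6

ord(σ) = 6


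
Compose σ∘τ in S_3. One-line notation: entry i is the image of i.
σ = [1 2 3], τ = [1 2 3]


σ∘τ: apply τ first, then σ
1 →τ 1 →σ 1
2 →τ 2 →σ 2
3 →τ 3 →σ 3

σ∘τ = [1 2 3]


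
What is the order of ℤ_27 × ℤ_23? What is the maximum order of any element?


|ℤ_27 × ℤ_23| = 27 × 23 = 621
Max element order = lcm(27,23) = 621
Cyclic? Yes (gcd=1)

|ℤ_27×ℤ_23| = 621, max element order = 621


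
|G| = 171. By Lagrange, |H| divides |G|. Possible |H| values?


Lagrange's theorem: |H| divides |G|
|G| = 171
Divisors of 171: 1, 3, 9, 19, 57, 171

Possible subgroup orders: {1, 3, 9, 19, 57, 171}


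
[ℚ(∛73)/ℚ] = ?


∛73 has minimal polynomial x³ - 73 (irreducible over ℚ since 73 is not a perfect cube)

[ℚ(∛73)/ℚ] = 3


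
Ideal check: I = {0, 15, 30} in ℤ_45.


Check ideal conditions for I = {0, 15, 30} in ℤ_45:
(1) I is an additive subgroup? Yes
(2) For r ∈ ℤ_45 and a ∈ I: r·a ∈ I? Yes

Yes, I is an ideal of ℤ_45


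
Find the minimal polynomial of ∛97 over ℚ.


∛97 satisfies x³ - 97 = 0, irreducible over ℚ (no rational root; 97 is not a perfect cube)

Minimal polynomial: x³ - 97


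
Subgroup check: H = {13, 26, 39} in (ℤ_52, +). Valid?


Subgroup test for H = {13, 26, 39} in (ℤ_52, +):
(1) 0 ∈ H? No
(2) Closure: for all a,b ∈ H, (a+b) mod 52 ∈ H? No  [counterexample: 13 + 39 = 0 ∉ H]
(3) Inverses: for all a ∈ H, -a mod 52 ∈ H? Yes

No, H is not a subgroup of ℤ_52


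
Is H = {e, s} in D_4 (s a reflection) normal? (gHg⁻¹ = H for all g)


H = {e, s} in D_4 (s a reflection)
r·s·r⁻¹ = sr⁻² ≠ s for n ≥ 3, so {e, s} is not closed under conjugation

No, not a normal subgroup


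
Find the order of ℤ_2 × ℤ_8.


|A × B| = |A| · |B|
|ℤ_2 × ℤ_8| = 2 × 8 = 16

|ℤ_2 × ℤ_8| = 16


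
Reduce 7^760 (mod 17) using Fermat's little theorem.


Fermat's little theorem: if p is prime and gcd(a,p)=1, then a^(p-1) ≡ 1 (mod p)
p = 17 is prime, gcd(7,17) = 1
Reduce exponent: 760 mod 16 = 8
So 7^760 ≡ 7^8 (mod 17)
7^8 mod 17 = 16

7^760 ≡ 16 (mod 17)


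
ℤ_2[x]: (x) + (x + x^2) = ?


Add coefficients mod 2:
x^0: 0 + 0 = 0 (mod 2)
x^1: 1 + 1 = 0 (mod 2)
x^2: 0 + 1 = 1 (mod 2)
Result: x^2

f + g = x^2


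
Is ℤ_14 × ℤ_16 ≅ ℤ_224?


Comparing ℤ_14 × ℤ_16 and ℤ_224:
gcd(14,16) = 2 ≠ 1. Max element order in ℤ_14×ℤ_16 is lcm(14,16) = 112 < 224, so it has no element of order 224

No, ℤ_14 × ℤ_16 ≇ ℤ_224


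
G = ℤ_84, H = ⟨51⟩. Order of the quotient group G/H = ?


|⟨51⟩| = n / gcd(51, 84) = 84 / 3 = 28
H is normal (ℤ_84 is abelian).
|G/H| = |G| / |H| = 84 / 28 = 3

|G/H| = 3


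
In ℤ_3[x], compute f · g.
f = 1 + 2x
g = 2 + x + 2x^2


Expand and collect like terms; reduce coefficients mod 3:
x^0: 1·2 = 2 ≡ 2 (mod 3)
x^1: 1·1 + 2·2 = 5 ≡ 2 (mod 3)
x^2: 1·2 + 2·1 = 4 ≡ 1 (mod 3)
x^3: 2·2 = 4 ≡ 1 (mod 3)
Result: 2 + 2x + x^2 + x^3

f · g = 2 + 2x + x^2 + x^3


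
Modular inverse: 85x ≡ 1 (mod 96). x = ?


Use the extended Euclidean algorithm to write 1 = 85·s + 96·t; then s mod 96 is the inverse.
Euclidean algorithm:
  85 = 0·96 + 85
  96 = 1·85 + 11
  85 = 7·11 + 8
  11 = 1·8 + 3
  8 = 2·3 + 2
  3 = 1·2 + 1
  2 = 2·1 + 0
gcd(85,96) = 1
Back-substitution gives: 85·(-35) + 96·(31) = 1
So 85⁻¹ ≡ -35 ≡ 61 (mod 96)
Check: 85 × 61 = 5185 ≡ 1 (mod 96) ✓

85⁻¹ ≡ 61 (mod 96)


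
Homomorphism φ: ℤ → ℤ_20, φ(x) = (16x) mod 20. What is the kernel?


Kernel = preimage of identity
ker(φ) = {x ∈ ℤ : 16x ≡ 0 (mod 20)}. gcd(16,20) = 4, so 16x ≡ 0 (mod 20) ⟺ x ≡ 0 (mod 20/4 = 5). Hence ker(φ) = 5ℤ

ker(φ) = 5ℤ


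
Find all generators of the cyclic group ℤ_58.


g generates ℤ_n iff gcd(g,n) = 1
Prime factors of 58: 2, 29
Generators are g ∈ {1,...,57} not divisible by any of these primes.
Generators: {1, 3, 5, 7, 9, 11, 13, 15, 17, 19, 21, 23, 25, 27, 31, 33, 35, 37, 39, 41, 43, 45, 47, 49, 51, 53, 55, 57}
Number of generators = φ(58) = 28

Generators of ℤ_58 = {1, 3, 5, 7, 9, 11, 13, 15, 17, 19, 21, 23, 25, 27, 31, 33, 35, 37, 39, 41, 43, 45, 47, 49, 51, 53, 55, 57}


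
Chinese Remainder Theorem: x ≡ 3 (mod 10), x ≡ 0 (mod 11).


m₁ = 10, m₂ = 11, gcd = 1, so CRT applies. M = m₁·m₂ = 110
Let M₁ = M/m₁ = 11, M₂ = M/m₂ = 10
Find y₁ ≡ M₁⁻¹ (mod m₁): 11⁻¹ ≡ 1 (mod 10)
Find y₂ ≡ M₂⁻¹ (mod m₂): 10⁻¹ ≡ 10 (mod 11)
x = a₁·M₁·y₁ + a₂·M₂·y₂ = 3·11·1 + 0·10·10 = 33
Reduce mod 110: x ≡ 33
Check: 33 mod 10 = 3 ✓, 33 mod 11 = 0 ✓

x ≡ 33 (mod 110)


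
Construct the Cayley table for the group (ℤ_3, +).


Elements: {0, 1, 2}
Operation: addition mod 3
Entry (a, b) = (a + b) mod 3

Cayley table:
  | 0 | 1 | 2
0 | 0 | 1 | 2
1 | 1 | 2 | 0
2 | 2 | 0 | 1


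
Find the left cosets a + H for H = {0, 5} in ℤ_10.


H = {0, 5}, |H| = 2
Number of cosets = |G|/|H| = 10/2 = 5
0 + H = {0, 5}
1 + H = {1, 6}
2 + H = {2, 7}
3 + H = {3, 8}
4 + H = {4, 9}

Cosets: 0+H={0,5}; 1+H={1,6}; 2+H={2,7}; 3+H={3,8}; 4+H={4,9}


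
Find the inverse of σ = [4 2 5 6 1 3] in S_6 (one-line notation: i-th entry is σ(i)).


To find σ⁻¹, swap domain and range:
σ(1) = 4 → σ⁻¹(4) = 1
σ(2) = 2 → σ⁻¹(2) = 2
σ(3) = 5 → σ⁻¹(5) = 3
σ(4) = 6 → σ⁻¹(6) = 4
σ(5) = 1 → σ⁻¹(1) = 5
σ(6) = 3 → σ⁻¹(3) = 6

σ⁻¹ = [5 2 6 1 3 4]


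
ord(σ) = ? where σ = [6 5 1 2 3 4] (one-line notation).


Cycle decomposition: (1 6 4 2 5 3)
Cycle lengths: 6
Order = lcm(6) = 6

ord(σ) = 6


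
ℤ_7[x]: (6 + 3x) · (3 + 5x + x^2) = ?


Expand and collect like terms; reduce coefficients mod 7:
x^0: 6·3 = 18 ≡ 4 (mod 7)
x^1: 6·5 + 3·3 = 39 ≡ 4 (mod 7)
x^2: 6·1 + 3·5 = 21 ≡ 0 (mod 7)
x^3: 3·1 = 3 ≡ 3 (mod 7)
Result: 4 + 4x + 3x^3

f · g = 4 + 4x + 3x^3


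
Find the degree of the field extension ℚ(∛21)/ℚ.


∛21 has minimal polynomial x³ - 21 (irreducible over ℚ since 21 is not a perfect cube)

[ℚ(∛21)/ℚ] = 3


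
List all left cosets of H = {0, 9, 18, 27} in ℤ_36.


H = {0, 9, 18, 27}, |H| = 4
Number of cosets = |G|/|H| = 36/4 = 9
0 + H = {0, 9, 18, 27}
1 + H = {1, 10, 19, 28}
2 + H = {2, 11, 20, 29}
3 + H = {3, 12, 21, 30}
4 + H = {4, 13, 22, 31}
5 + H = {5, 14, 23, 32}
6 + H = {6, 15, 24, 33}
7 + H = {7, 16, 25, 34}
8 + H = {8, 17, 26, 35}

Cosets: 0+H={0,9,18,27}; 1+H={1,10,19,28}; 2+H={2,11,20,29}; 3+H={3,12,21,30}; 4+H={4,13,22,31}; 5+H={5,14,23,32}; 6+H={6,15,24,33}; 7+H={7,16,25,34}; 8+H={8,17,26,35}


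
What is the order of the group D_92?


|D_n| = 2n (n rotations and n reflections)
|D_92| = 2×92 = 184

|D_92| = 184


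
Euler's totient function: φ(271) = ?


Factor n: 271 = 271
φ(n) = n · ∏(1 - 1/p) over distinct primes p | n
φ(271) = 271 · (1 - 1/271) = 270

φ(271) = 270


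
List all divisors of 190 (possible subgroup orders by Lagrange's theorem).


Lagrange's theorem: |H| divides |G|
|G| = 190
Divisors of 190: 1, 2, 5, 10, 19, 38, 95, 190

Possible subgroup orders: {1, 2, 5, 10, 19, 38, 95, 190}


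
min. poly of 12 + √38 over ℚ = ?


Let α = 12 + √38. Then α - 12 = √38, so (α - 12)² = 38, giving α² - 24α + 106 = 0. Degree 2 and α ∉ ℚ, so this is the minimal polynomial.

Minimal polynomial: x² - 24x + 106


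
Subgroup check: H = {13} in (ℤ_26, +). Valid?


Subgroup test for H = {13} in (ℤ_26, +):
(1) 0 ∈ H? No
(2) Closure: for all a,b ∈ H, (a+b) mod 26 ∈ H? No  [counterexample: 13 + 13 = 0 ∉ H]
(3) Inverses: for all a ∈ H, -a mod 26 ∈ H? Yes

No, H is not a subgroup of ℤ_26


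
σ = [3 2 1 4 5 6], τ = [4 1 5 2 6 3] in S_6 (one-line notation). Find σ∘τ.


σ∘τ: apply τ first, then σ
1 →τ 4 →σ 4
2 →τ 1 →σ 3
3 →τ 5 →σ 5
4 →τ 2 →σ 2
5 →τ 6 →σ 6
6 →τ 3 →σ 1

σ∘τ = [4 3 5 2 6 1]


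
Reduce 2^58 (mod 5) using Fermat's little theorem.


Fermat's little theorem: if p is prime and gcd(a,p)=1, then a^(p-1) ≡ 1 (mod p)
p = 5 is prime, gcd(2,5) = 1
Reduce exponent: 58 mod 4 = 2
So 2^58 ≡ 2^2 (mod 5)
2^2 mod 5 = 4

2^58 ≡ 4 (mod 5)


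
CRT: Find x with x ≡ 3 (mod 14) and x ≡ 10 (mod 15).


m₁ = 14, m₂ = 15, gcd = 1, so CRT applies. M = m₁·m₂ = 210
Let M₁ = M/m₁ = 15, M₂ = M/m₂ = 14
Find y₁ ≡ M₁⁻¹ (mod m₁): 15⁻¹ ≡ 1 (mod 14)
Find y₂ ≡ M₂⁻¹ (mod m₂): 14⁻¹ ≡ 14 (mod 15)
x = a₁·M₁·y₁ + a₂·M₂·y₂ = 3·15·1 + 10·14·14 = 2005
Reduce mod 210: x ≡ 115
Check: 115 mod 14 = 3 ✓, 115 mod 15 = 10 ✓

x ≡ 115 (mod 210)


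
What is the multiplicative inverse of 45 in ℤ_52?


Use the extended Euclidean algorithm to write 1 = 45·s + 52·t; then s mod 52 is the inverse.
Euclidean algorithm:
  45 = 0·52 + 45
  52 = 1·45 + 7
  45 = 6·7 + 3
  7 = 2·3 + 1
  3 = 3·1 + 0
gcd(45,52) = 1
Back-substitution gives: 45·(-15) + 52·(13) = 1
So 45⁻¹ ≡ -15 ≡ 37 (mod 52)
Check: 45 × 37 = 1665 ≡ 1 (mod 52) ✓

45⁻¹ ≡ 37 (mod 52)


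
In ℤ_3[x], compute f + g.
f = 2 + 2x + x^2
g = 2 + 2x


Add coefficients mod 3:
x^0: 2 + 2 = 1 (mod 3)
x^1: 2 + 2 = 1 (mod 3)
x^2: 1 + 0 = 1 (mod 3)
Result: 1 + x + x^2

f + g = 1 + x + x^2


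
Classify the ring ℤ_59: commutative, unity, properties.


ℤ_59 is a commutative ring with unity 1; 59 is prime, so ℤ_59 is a field (hence an integral domain)
Commutative: Yes
Integral domain: Yes
Has unity: Yes

ℤ_59: Commutative=Yes, Unity=Yes


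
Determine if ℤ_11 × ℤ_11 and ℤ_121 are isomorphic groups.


Comparing ℤ_11 × ℤ_11 and ℤ_121:
gcd(11,11) = 11 ≠ 1. Max element order in ℤ_11×ℤ_11 is lcm(11,11) = 11 < 121, so it has no element of order 121

No, ℤ_11 × ℤ_11 ≇ ℤ_121


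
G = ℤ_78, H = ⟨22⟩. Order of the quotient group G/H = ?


|⟨22⟩| = n / gcd(22, 78) = 78 / 2 = 39
H is normal (ℤ_78 is abelian).
|G/H| = |G| / |H| = 78 / 39 = 2

|G/H| = 2


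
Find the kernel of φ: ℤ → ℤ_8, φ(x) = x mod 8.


Kernel = preimage of identity
ker(φ) = {x ∈ ℤ : x ≡ 0 (mod 8)} = 8ℤ = {0, ±8, ±16, ...}

ker(φ) = 8ℤ


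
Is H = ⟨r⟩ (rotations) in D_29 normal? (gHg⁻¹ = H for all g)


H = ⟨r⟩ (rotations) in D_29
The rotation subgroup ⟨r⟩ has index 2 in D_29, so it is normal

Yes, normal subgroup


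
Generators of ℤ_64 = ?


g generates ℤ_n iff gcd(g,n) = 1
Prime factors of 64: 2
Generators are g ∈ {1,...,63} not divisible by any of these primes.
Generators: {1, 3, 5, 7, 9, 11, 13, 15, 17, 19, 21, 23, 25, 27, 29, 31, 33, 35, 37, 39, 41, 43, 45, 47, 49, 51, 53, 55, 57, 59, 61, 63}
Number of generators = φ(64) = 32

Generators of ℤ_64 = {1, 3, 5, 7, 9, 11, 13, 15, 17, 19, 21, 23, 25, 27, 29, 31, 33, 35, 37, 39, 41, 43, 45, 47, 49, 51, 53, 55, 57, 59, 61, 63}


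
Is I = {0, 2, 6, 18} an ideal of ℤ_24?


Check ideal conditions for I = {0, 2, 6, 18} in ℤ_24:
(1) I is an additive subgroup? No
(2) For r ∈ ℤ_24 and a ∈ I: r·a ∈ I? No  [counterexample: r=2, a=2, r·a mod 24 = 4 ∉ I]

No, I is not an ideal of ℤ_24


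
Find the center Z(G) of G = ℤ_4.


Z(G) = {g ∈ G | gx = xg for all x ∈ G}
ℤ_4 is abelian, so Z(G) = G

Z(ℤ_4) = ℤ_4


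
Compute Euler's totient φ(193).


Factor n: 193 = 193
φ(n) = n · ∏(1 - 1/p) over distinct primes p | n
φ(193) = 193 · (1 - 1/193) = 192

φ(193) = 192


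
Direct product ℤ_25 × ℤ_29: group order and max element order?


|ℤ_25 × ℤ_29| = 25 × 29 = 725
Max element order = lcm(25,29) = 725
Cyclic? Yes (gcd=1)

|ℤ_25×ℤ_29| = 725, max element order = 725


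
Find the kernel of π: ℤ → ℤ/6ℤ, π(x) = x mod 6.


Kernel = preimage of identity
ker(π) = multiples of 6 = 6ℤ

ker(π) = 6ℤ


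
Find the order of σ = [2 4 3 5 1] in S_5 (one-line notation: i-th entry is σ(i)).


Cycle decomposition: (1 2 4 5)
Cycle lengths: 4
Order = lcm(4) = 4

ord(σ) = 4


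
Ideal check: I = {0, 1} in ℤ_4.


Check ideal conditions for I = {0, 1} in ℤ_4:
(1) I is an additive subgroup? No
(2) For r ∈ ℤ_4 and a ∈ I: r·a ∈ I? No  [counterexample: r=2, a=1, r·a mod 4 = 2 ∉ I]

No, I is not an ideal of ℤ_4


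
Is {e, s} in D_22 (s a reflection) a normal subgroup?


H = {e, s} in D_22 (s a reflection)
r·s·r⁻¹ = sr⁻² ≠ s for n ≥ 3, so {e, s} is not closed under conjugation

No, not a normal subgroup


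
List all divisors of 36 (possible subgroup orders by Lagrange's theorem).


Lagrange's theorem: |H| divides |G|
|G| = 36
Divisors of 36: 1, 2, 3, 4, 6, 9, 12, 18, 36

Possible subgroup orders: {1, 2, 3, 4, 6, 9, 12, 18, 36}


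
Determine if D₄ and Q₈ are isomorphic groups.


Comparing D₄ and Q₈:
D₄ has 5 elements of order 2; Q₈ has only 1

No, D₄ ≇ Q₈


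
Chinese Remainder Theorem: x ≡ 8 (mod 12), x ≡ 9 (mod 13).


m₁ = 12, m₂ = 13, gcd = 1, so CRT applies. M = m₁·m₂ = 156
Let M₁ = M/m₁ = 13, M₂ = M/m₂ = 12
Find y₁ ≡ M₁⁻¹ (mod m₁): 13⁻¹ ≡ 1 (mod 12)
Find y₂ ≡ M₂⁻¹ (mod m₂): 12⁻¹ ≡ 12 (mod 13)
x = a₁·M₁·y₁ + a₂·M₂·y₂ = 8·13·1 + 9·12·12 = 1400
Reduce mod 156: x ≡ 152
Check: 152 mod 12 = 8 ✓, 152 mod 13 = 9 ✓

x ≡ 152 (mod 156)


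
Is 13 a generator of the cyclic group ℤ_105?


g generates ℤ_n iff gcd(g, n) = 1
gcd(13, 105) = 1
Since gcd = 1, 13 is a generator.

Yes, 13 generates ℤ_105


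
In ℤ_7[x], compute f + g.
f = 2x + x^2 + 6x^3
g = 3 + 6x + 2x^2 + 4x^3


Add coefficients mod 7:
x^0: 0 + 3 = 3 (mod 7)
x^1: 2 + 6 = 1 (mod 7)
x^2: 1 + 2 = 3 (mod 7)
x^3: 6 + 4 = 3 (mod 7)
Result: 3 + x + 3x^2 + 3x^3

f + g = 3 + x + 3x^2 + 3x^3


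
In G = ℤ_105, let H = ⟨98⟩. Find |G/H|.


|⟨98⟩| = n / gcd(98, 105) = 105 / 7 = 15
H is normal (ℤ_105 is abelian).
|G/H| = |G| / |H| = 105 / 15 = 7

|G/H| = 7


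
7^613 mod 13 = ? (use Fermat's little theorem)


Fermat's little theorem: if p is prime and gcd(a,p)=1, then a^(p-1) ≡ 1 (mod p)
p = 13 is prime, gcd(7,13) = 1
Reduce exponent: 613 mod 12 = 1
So 7^613 ≡ 7^1 (mod 13)
7^1 mod 13 = 7

7^613 ≡ 7 (mod 13)


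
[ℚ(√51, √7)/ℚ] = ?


[ℚ(√51,√7):ℚ] = [ℚ(√51,√7):ℚ(√51)]·[ℚ(√51):ℚ] = 2·2 = 4

[ℚ(√51, √7)/ℚ] = 4


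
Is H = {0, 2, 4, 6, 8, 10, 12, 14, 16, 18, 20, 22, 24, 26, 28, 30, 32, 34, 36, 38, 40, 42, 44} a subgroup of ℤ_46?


Subgroup test for H = {0, 2, 4, 6, 8, 10, 12, 14, 16, 18, 20, 22, 24, 26, 28, 30, 32, 34, 36, 38, 40, 42, 44} in (ℤ_46, +):
(1) 0 ∈ H? Yes
(2) Closure: for all a,b ∈ H, (a+b) mod 46 ∈ H? Yes
(3) Inverses: for all a ∈ H, -a mod 46 ∈ H? Yes

Yes, H is a subgroup of ℤ_46


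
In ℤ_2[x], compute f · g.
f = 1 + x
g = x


Expand and collect like terms; reduce coefficients mod 2:
x^0: 1·0 = 0 ≡ 0 (mod 2)
x^1: 1·1 + 1·0 = 1 ≡ 1 (mod 2)
x^2: 1·1 = 1 ≡ 1 (mod 2)
Result: x + x^2

f · g = x + x^2


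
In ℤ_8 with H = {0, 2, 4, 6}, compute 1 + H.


1 + H = {1 + h (mod 8) : h ∈ H}
1+0=1, 1+2=3, 1+4=5, 1+6=7

1 + H = {1, 3, 5, 7}


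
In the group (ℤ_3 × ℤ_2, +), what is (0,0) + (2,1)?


Operation: componentwise addition mod (3, 2)
(0,0) + (2,1) = ((a₁+b₁) mod 3, (a₂+b₂) mod 2) with a = (0,0), b = (2,1)

(0,0) + (2,1) = (2,1)


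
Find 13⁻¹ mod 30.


Use the extended Euclidean algorithm to write 1 = 13·s + 30·t; then s mod 30 is the inverse.
Euclidean algorithm:
  13 = 0·30 + 13
  30 = 2·13 + 4
  13 = 3·4 + 1
  4 = 4·1 + 0
gcd(13,30) = 1
Back-substitution gives: 13·(7) + 30·(-3) = 1
So 13⁻¹ ≡ 7 ≡ 7 (mod 30)
Check: 13 × 7 = 91 ≡ 1 (mod 30) ✓

13⁻¹ ≡ 7 (mod 30)


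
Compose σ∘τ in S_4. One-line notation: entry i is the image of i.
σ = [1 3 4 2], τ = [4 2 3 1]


σ∘τ: apply τ first, then σ
1 →τ 4 →σ 2
2 →τ 2 →σ 3
3 →τ 3 →σ 4
4 →τ 1 →σ 1

σ∘τ = [2 3 4 1]


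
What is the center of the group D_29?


Z(G) = {g ∈ G | gx = xg for all x ∈ G}
For odd n, Z(D_n) = {e}: no nontrivial rotation commutes with all reflections

Z(D_29) = {e}


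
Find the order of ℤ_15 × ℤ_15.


|A × B| = |A| · |B|
|ℤ_15 × ℤ_15| = 15 × 15 = 225

|ℤ_15 × ℤ_15| = 225


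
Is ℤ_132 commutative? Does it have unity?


ℤ_132 is a commutative ring with unity 1; 132 = 2×66 is composite, so 2·66 ≡ 0 gives zero divisors (not an integral domain)
Commutative: Yes
Integral domain: No
Has unity: Yes

ℤ_132: Commutative=Yes, Unity=Yes


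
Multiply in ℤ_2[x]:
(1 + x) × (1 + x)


Expand and collect like terms; reduce coefficients mod 2:
x^0: 1·1 = 1 ≡ 1 (mod 2)
x^1: 1·1 + 1·1 = 2 ≡ 0 (mod 2)
x^2: 1·1 = 1 ≡ 1 (mod 2)
Result: 1 + x^2

f · g = 1 + x^2


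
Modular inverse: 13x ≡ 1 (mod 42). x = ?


Use the extended Euclidean algorithm to write 1 = 13·s + 42·t; then s mod 42 is the inverse.
Euclidean algorithm:
  13 = 0·42 + 13
  42 = 3·13 + 3
  13 = 4·3 + 1
  3 = 3·1 + 0
gcd(13,42) = 1
Back-substitution gives: 13·(13) + 42·(-4) = 1
So 13⁻¹ ≡ 13 ≡ 13 (mod 42)
Check: 13 × 13 = 169 ≡ 1 (mod 42) ✓

13⁻¹ ≡ 13 (mod 42)


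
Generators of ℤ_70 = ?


g generates ℤ_n iff gcd(g,n) = 1
Prime factors of 70: 2, 5, 7
Generators are g ∈ {1,...,69} not divisible by any of these primes.
Generators: {1, 3, 9, 11, 13, 17, 19, 23, 27, 29, 31, 33, 37, 39, 41, 43, 47, 51, 53, 57, 59, 61, 67, 69}
Number of generators = φ(70) = 24

Generators of ℤ_70 = {1, 3, 9, 11, 13, 17, 19, 23, 27, 29, 31, 33, 37, 39, 41, 43, 47, 51, 53, 57, 59, 61, 67, 69}


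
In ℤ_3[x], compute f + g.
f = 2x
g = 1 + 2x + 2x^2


Add coefficients mod 3:
x^0: 0 + 1 = 1 (mod 3)
x^1: 2 + 2 = 1 (mod 3)
x^2: 0 + 2 = 2 (mod 3)
Result: 1 + x + 2x^2

f + g = 1 + x + 2x^2


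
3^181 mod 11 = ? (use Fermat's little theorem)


Fermat's little theorem: if p is prime and gcd(a,p)=1, then a^(p-1) ≡ 1 (mod p)
p = 11 is prime, gcd(3,11) = 1
Reduce exponent: 181 mod 10 = 1
So 3^181 ≡ 3^1 (mod 11)
3^1 mod 11 = 3

3^181 ≡ 3 (mod 11)


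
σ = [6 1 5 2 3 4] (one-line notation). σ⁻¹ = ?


To find σ⁻¹, swap domain and range:
σ(1) = 6 → σ⁻¹(6) = 1
σ(2) = 1 → σ⁻¹(1) = 2
σ(3) = 5 → σ⁻¹(5) = 3
σ(4) = 2 → σ⁻¹(2) = 4
σ(5) = 3 → σ⁻¹(3) = 5
σ(6) = 4 → σ⁻¹(4) = 6

σ⁻¹ = [2 4 5 6 3 1]


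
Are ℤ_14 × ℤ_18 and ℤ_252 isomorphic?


Comparing ℤ_14 × ℤ_18 and ℤ_252:
gcd(14,18) = 2 ≠ 1. Max element order in ℤ_14×ℤ_18 is lcm(14,18) = 126 < 252, so it has no element of order 252

No, ℤ_14 × ℤ_18 ≇ ℤ_252


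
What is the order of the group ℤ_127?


ℤ_n has n elements.

|ℤ_127| = 127


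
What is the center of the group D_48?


Z(G) = {g ∈ G | gx = xg for all x ∈ G}
For even n, Z(D_n) = {e, r^(n/2)}: the 180° rotation r^24 commutes with every reflection and rotation

Z(D_48) = {e, r^24}


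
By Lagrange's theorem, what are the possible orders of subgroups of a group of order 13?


Lagrange's theorem: |H| divides |G|
|G| = 13
Divisors of 13: 1, 13

Possible subgroup orders: {1, 13}


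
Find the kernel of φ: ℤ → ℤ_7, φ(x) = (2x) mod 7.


Kernel = preimage of identity
ker(φ) = {x ∈ ℤ : 2x ≡ 0 (mod 7)}. gcd(2,7) = 1, so 2x ≡ 0 (mod 7) ⟺ x ≡ 0 (mod 7/1 = 7). Hence ker(φ) = 7ℤ

ker(φ) = 7ℤ


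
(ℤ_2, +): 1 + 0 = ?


Operation: addition mod 2
1 + 0 = (a + b) mod 2 with a = 1, b = 0

1 + 0 = 1


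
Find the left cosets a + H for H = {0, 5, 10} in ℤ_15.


H = {0, 5, 10}, |H| = 3
Number of cosets = |G|/|H| = 15/3 = 5
0 + H = {0, 5, 10}
1 + H = {1, 6, 11}
2 + H = {2, 7, 12}
3 + H = {3, 8, 13}
4 + H = {4, 9, 14}

Cosets: 0+H={0,5,10}; 1+H={1,6,11}; 2+H={2,7,12}; 3+H={3,8,13}; 4+H={4,9,14}


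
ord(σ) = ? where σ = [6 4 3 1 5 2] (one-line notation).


Cycle decomposition: (1 6 2 4)
Cycle lengths: 4
Order = lcm(4) = 4

ord(σ) = 4


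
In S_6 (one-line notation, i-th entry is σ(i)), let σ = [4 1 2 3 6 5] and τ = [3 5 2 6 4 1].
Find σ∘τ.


σ∘τ: apply τ first, then σ
1 →τ 3 →σ 2
2 →τ 5 →σ 6
3 →τ 2 →σ 1
4 →τ 6 →σ 5
5 →τ 4 →σ 3
6 →τ 1 →σ 4

σ∘τ = [2 6 1 5 3 4]


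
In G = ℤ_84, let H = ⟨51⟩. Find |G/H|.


|⟨51⟩| = n / gcd(51, 84) = 84 / 3 = 28
H is normal (ℤ_84 is abelian).
|G/H| = |G| / |H| = 84 / 28 = 3

|G/H| = 3


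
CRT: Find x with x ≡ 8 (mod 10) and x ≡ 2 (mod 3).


m₁ = 10, m₂ = 3, gcd = 1, so CRT applies. M = m₁·m₂ = 30
Let M₁ = M/m₁ = 3, M₂ = M/m₂ = 10
Find y₁ ≡ M₁⁻¹ (mod m₁): 3⁻¹ ≡ 7 (mod 10)
Find y₂ ≡ M₂⁻¹ (mod m₂): 10⁻¹ ≡ 1 (mod 3)
x = a₁·M₁·y₁ + a₂·M₂·y₂ = 8·3·7 + 2·10·1 = 188
Reduce mod 30: x ≡ 8
Check: 8 mod 10 = 8 ✓, 8 mod 3 = 2 ✓

x ≡ 8 (mod 30)


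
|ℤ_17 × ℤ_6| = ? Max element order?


|ℤ_17 × ℤ_6| = 17 × 6 = 102
Max element order = lcm(17,6) = 102
Cyclic? Yes (gcd=1)

|ℤ_17×ℤ_6| = 102, max element order = 102


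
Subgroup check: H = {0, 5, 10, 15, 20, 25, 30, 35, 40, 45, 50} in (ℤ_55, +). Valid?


Subgroup test for H = {0, 5, 10, 15, 20, 25, 30, 35, 40, 45, 50} in (ℤ_55, +):
(1) 0 ∈ H? Yes
(2) Closure: for all a,b ∈ H, (a+b) mod 55 ∈ H? Yes
(3) Inverses: for all a ∈ H, -a mod 55 ∈ H? Yes

Yes, H is a subgroup of ℤ_55


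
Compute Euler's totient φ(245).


Factor n: 245 = 5 × 7^2
φ(n) = n · ∏(1 - 1/p) over distinct primes p | n
φ(245) = 245 · (1 - 1/5) · (1 - 1/7) = 168

φ(245) = 168


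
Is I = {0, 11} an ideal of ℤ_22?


Check ideal conditions for I = {0, 11} in ℤ_22:
(1) I is an additive subgroup? Yes
(2) For r ∈ ℤ_22 and a ∈ I: r·a ∈ I? Yes

Yes, I is an ideal of ℤ_22


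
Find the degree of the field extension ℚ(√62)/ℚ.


√62 has minimal polynomial x² - 62 (irreducible over ℚ since 62 is squarefree)

[ℚ(√62)/ℚ] = 2


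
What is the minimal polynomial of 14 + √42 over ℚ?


Let α = 14 + √42. Then α - 14 = √42, so (α - 14)² = 42, giving α² - 28α + 154 = 0. Degree 2 and α ∉ ℚ, so this is the minimal polynomial.

Minimal polynomial: x² - 28x + 154


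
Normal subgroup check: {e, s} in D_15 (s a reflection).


H = {e, s} in D_15 (s a reflection)
r·s·r⁻¹ = sr⁻² ≠ s for n ≥ 3, so {e, s} is not closed under conjugation

No, not a normal subgroup


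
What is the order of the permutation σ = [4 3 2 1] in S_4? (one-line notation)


Cycle decomposition: (1 4) (2 3)
Cycle lengths: 2, 2
Order = lcm(2, 2) = 2

ord(σ) = 2


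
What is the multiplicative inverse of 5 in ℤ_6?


Use the extended Euclidean algorithm to write 1 = 5·s + 6·t; then s mod 6 is the inverse.
Euclidean algorithm:
  5 = 0·6 + 5
  6 = 1·5 + 1
  5 = 5·1 + 0
gcd(5,6) = 1
Back-substitution gives: 5·(-1) + 6·(1) = 1
So 5⁻¹ ≡ -1 ≡ 5 (mod 6)
Check: 5 × 5 = 25 ≡ 1 (mod 6) ✓

5⁻¹ ≡ 5 (mod 6)


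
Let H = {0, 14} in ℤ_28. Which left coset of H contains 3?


3 + H = {3 + h (mod 28) : h ∈ H}
3+0=3, 3+14=17

3 + H = {3, 17}


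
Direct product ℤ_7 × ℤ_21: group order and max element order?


|ℤ_7 × ℤ_21| = 7 × 21 = 147
Max element order = lcm(7,21) = 21
Cyclic? No (gcd=7)

|ℤ_7×ℤ_21| = 147, max element order = 21


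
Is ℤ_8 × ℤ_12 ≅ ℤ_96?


Comparing ℤ_8 × ℤ_12 and ℤ_96:
gcd(8,12) = 4 ≠ 1. Max element order in ℤ_8×ℤ_12 is lcm(8,12) = 24 < 96, so it has no element of order 96

No, ℤ_8 × ℤ_12 ≇ ℤ_96


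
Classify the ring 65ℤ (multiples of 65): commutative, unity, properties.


65ℤ is a commutative ring under +,× but has no multiplicative identity (1 ∉ 65ℤ); it has no zero divisors, but without unity it is not an integral domain
Commutative: Yes
Integral domain: No
Has unity: No

65ℤ (multiples of 65): Commutative=Yes, Unity=No


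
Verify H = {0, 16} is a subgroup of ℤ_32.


Subgroup test for H = {0, 16} in (ℤ_32, +):
(1) 0 ∈ H? Yes
(2) Closure: for all a,b ∈ H, (a+b) mod 32 ∈ H? Yes
(3) Inverses: for all a ∈ H, -a mod 32 ∈ H? Yes

Yes, H is a subgroup of ℤ_32


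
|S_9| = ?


|S_n| = n! (number of permutations of n symbols)
|S_9| = 9! = 362880

|S_9| = 362880


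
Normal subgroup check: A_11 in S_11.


H = A_11 in S_11
A_11 has index 2 in S_11, and every subgroup of index 2 is normal

Yes, normal subgroup


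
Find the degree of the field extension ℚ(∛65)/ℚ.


∛65 has minimal polynomial x³ - 65 (irreducible over ℚ since 65 is not a perfect cube)

[ℚ(∛65)/ℚ] = 3


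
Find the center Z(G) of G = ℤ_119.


Z(G) = {g ∈ G | gx = xg for all x ∈ G}
ℤ_119 is abelian, so Z(G) = G

Z(ℤ_119) = ℤ_119


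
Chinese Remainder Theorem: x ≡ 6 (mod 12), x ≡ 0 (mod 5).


m₁ = 12, m₂ = 5, gcd = 1, so CRT applies. M = m₁·m₂ = 60
Let M₁ = M/m₁ = 5, M₂ = M/m₂ = 12
Find y₁ ≡ M₁⁻¹ (mod m₁): 5⁻¹ ≡ 5 (mod 12)
Find y₂ ≡ M₂⁻¹ (mod m₂): 12⁻¹ ≡ 3 (mod 5)
x = a₁·M₁·y₁ + a₂·M₂·y₂ = 6·5·5 + 0·12·3 = 150
Reduce mod 60: x ≡ 30
Check: 30 mod 12 = 6 ✓, 30 mod 5 = 0 ✓

x ≡ 30 (mod 60)


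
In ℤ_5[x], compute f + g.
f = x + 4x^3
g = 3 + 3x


Add coefficients mod 5:
x^0: 0 + 3 = 3 (mod 5)
x^1: 1 + 3 = 4 (mod 5)
x^2: 0 + 0 = 0 (mod 5)
x^3: 4 + 0 = 4 (mod 5)
Result: 3 + 4x + 4x^3

f + g = 3 + 4x + 4x^3


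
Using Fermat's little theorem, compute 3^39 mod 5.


Fermat's little theorem: if p is prime and gcd(a,p)=1, then a^(p-1) ≡ 1 (mod p)
p = 5 is prime, gcd(3,5) = 1
Reduce exponent: 39 mod 4 = 3
So 3^39 ≡ 3^3 (mod 5)
3^3 mod 5 = 2

3^39 ≡ 2 (mod 5)


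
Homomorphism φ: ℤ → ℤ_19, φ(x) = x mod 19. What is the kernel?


Kernel = preimage of identity
ker(φ) = {x ∈ ℤ : x ≡ 0 (mod 19)} = 19ℤ = {0, ±19, ±38, ...}

ker(φ) = 19ℤ


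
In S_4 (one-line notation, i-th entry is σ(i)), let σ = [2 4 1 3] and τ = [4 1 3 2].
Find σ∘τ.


σ∘τ: apply τ first, then σ
1 →τ 4 →σ 3
2 →τ 1 →σ 2
3 →τ 3 →σ 1
4 →τ 2 →σ 4

σ∘τ = [3 2 1 4]


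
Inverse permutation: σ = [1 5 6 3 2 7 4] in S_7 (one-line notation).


To find σ⁻¹, swap domain and range:
σ(1) = 1 → σ⁻¹(1) = 1
σ(2) = 5 → σ⁻¹(5) = 2
σ(3) = 6 → σ⁻¹(6) = 3
σ(4) = 3 → σ⁻¹(3) = 4
σ(5) = 2 → σ⁻¹(2) = 5
σ(6) = 7 → σ⁻¹(7) = 6
σ(7) = 4 → σ⁻¹(4) = 7

σ⁻¹ = [1 5 4 7 2 3 6]


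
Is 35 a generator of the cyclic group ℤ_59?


g generates ℤ_n iff gcd(g, n) = 1
gcd(35, 59) = 1
Since gcd = 1, 35 is a generator.

Yes, 35 generates ℤ_59


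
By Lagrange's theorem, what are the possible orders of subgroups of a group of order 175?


Lagrange's theorem: |H| divides |G|
|G| = 175
Divisors of 175: 1, 5, 7, 25, 35, 175

Possible subgroup orders: {1, 5, 7, 25, 35, 175}


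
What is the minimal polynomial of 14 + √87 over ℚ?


Let α = 14 + √87. Then α - 14 = √87, so (α - 14)² = 87, giving α² - 28α + 109 = 0. Degree 2 and α ∉ ℚ, so this is the minimal polynomial.

Minimal polynomial: x² - 28x + 109


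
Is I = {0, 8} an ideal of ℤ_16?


Check ideal conditions for I = {0, 8} in ℤ_16:
(1) I is an additive subgroup? Yes
(2) For r ∈ ℤ_16 and a ∈ I: r·a ∈ I? Yes

Yes, I is an ideal of ℤ_16


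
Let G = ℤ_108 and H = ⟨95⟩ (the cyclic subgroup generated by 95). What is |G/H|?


|⟨95⟩| = n / gcd(95, 108) = 108 / 1 = 108
H is normal (ℤ_108 is abelian).
|G/H| = |G| / |H| = 108 / 108 = 1

|G/H| = 1


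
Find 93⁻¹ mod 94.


Use the extended Euclidean algorithm to write 1 = 93·s + 94·t; then s mod 94 is the inverse.
Euclidean algorithm:
  93 = 0·94 + 93
  94 = 1·93 + 1
  93 = 93·1 + 0
gcd(93,94) = 1
Back-substitution gives: 93·(-1) + 94·(1) = 1
So 93⁻¹ ≡ -1 ≡ 93 (mod 94)
Check: 93 × 93 = 8649 ≡ 1 (mod 94) ✓

93⁻¹ ≡ 93 (mod 94)


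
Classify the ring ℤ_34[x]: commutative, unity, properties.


ℤ_34 has zero divisors (2·17 ≡ 0), and these lift to constant zero divisors in ℤ_34[x]; so not an integral domain
Commutative: Yes
Integral domain: No
Has unity: Yes

ℤ_34[x]: Commutative=Yes, Unity=Yes


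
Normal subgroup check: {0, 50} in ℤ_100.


H = {0, 50} in ℤ_100
ℤ_100 is abelian; every subgroup of an abelian group is normal

Yes, normal subgroup


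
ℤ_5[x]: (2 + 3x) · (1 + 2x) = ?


Expand and collect like terms; reduce coefficients mod 5:
x^0: 2·1 = 2 ≡ 2 (mod 5)
x^1: 2·2 + 3·1 = 7 ≡ 2 (mod 5)
x^2: 3·2 = 6 ≡ 1 (mod 5)
Result: 2 + 2x + x^2

f · g = 2 + 2x + x^2


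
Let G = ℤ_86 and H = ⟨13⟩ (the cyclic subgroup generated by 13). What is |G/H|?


|⟨13⟩| = n / gcd(13, 86) = 86 / 1 = 86
H is normal (ℤ_86 is abelian).
|G/H| = |G| / |H| = 86 / 86 = 1

|G/H| = 1


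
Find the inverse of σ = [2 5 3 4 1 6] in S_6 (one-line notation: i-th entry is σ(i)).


To find σ⁻¹, swap domain and range:
σ(1) = 2 → σ⁻¹(2) = 1
σ(2) = 5 → σ⁻¹(5) = 2
σ(3) = 3 → σ⁻¹(3) = 3
σ(4) = 4 → σ⁻¹(4) = 4
σ(5) = 1 → σ⁻¹(1) = 5
σ(6) = 6 → σ⁻¹(6) = 6

σ⁻¹ = [5 1 3 4 2 6]


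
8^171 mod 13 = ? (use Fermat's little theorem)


Fermat's little theorem: if p is prime and gcd(a,p)=1, then a^(p-1) ≡ 1 (mod p)
p = 13 is prime, gcd(8,13) = 1
Reduce exponent: 171 mod 12 = 3
So 8^171 ≡ 8^3 (mod 13)
8^3 mod 13 = 5

8^171 ≡ 5 (mod 13)


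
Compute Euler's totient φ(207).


Factor n: 207 = 3^2 × 23
φ(n) = n · ∏(1 - 1/p) over distinct primes p | n
φ(207) = 207 · (1 - 1/3) · (1 - 1/23) = 132

φ(207) = 132


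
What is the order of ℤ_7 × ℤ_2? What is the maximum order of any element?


|ℤ_7 × ℤ_2| = 7 × 2 = 14
Max element order = lcm(7,2) = 14
Cyclic? Yes (gcd=1)

|ℤ_7×ℤ_2| = 14, max element order = 14


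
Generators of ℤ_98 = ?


g generates ℤ_n iff gcd(g,n) = 1
Prime factors of 98: 2, 7
Generators are g ∈ {1,...,97} not divisible by any of these primes.
Generators: {1, 3, 5, 9, 11, 13, 15, 17, 19, 23, 25, 27, 29, 31, 33, 37, 39, 41, 43, 45, 47, 51, 53, 55, 57, 59, 61, 65, 67, 69, 71, 73, 75, 79, 81, 83, 85, 87, 89, 93, 95, 97}
Number of generators = φ(98) = 42

Generators of ℤ_98 = {1, 3, 5, 9, 11, 13, 15, 17, 19, 23, 25, 27, 29, 31, 33, 37, 39, 41, 43, 45, 47, 51, 53, 55, 57, 59, 61, 65, 67, 69, 71, 73, 75, 79, 81, 83, 85, 87, 89, 93, 95, 97}


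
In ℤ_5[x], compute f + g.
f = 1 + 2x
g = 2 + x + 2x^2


Add coefficients mod 5:
x^0: 1 + 2 = 3 (mod 5)
x^1: 2 + 1 = 3 (mod 5)
x^2: 0 + 2 = 2 (mod 5)
Result: 3 + 3x + 2x^2

f + g = 3 + 3x + 2x^2


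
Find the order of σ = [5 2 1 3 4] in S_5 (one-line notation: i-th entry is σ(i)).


Cycle decomposition: (1 5 4 3)
Cycle lengths: 4
Order = lcm(4) = 4

ord(σ) = 4


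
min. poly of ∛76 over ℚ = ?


∛76 satisfies x³ - 76 = 0, irreducible over ℚ (no rational root; 76 is not a perfect cube)

Minimal polynomial: x³ - 76


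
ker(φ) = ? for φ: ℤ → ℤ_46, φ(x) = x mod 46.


Kernel = preimage of identity
ker(φ) = {x ∈ ℤ : x ≡ 0 (mod 46)} = 46ℤ = {0, ±46, ±92, ...}

ker(φ) = 46ℤ


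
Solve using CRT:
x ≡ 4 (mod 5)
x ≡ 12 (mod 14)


m₁ = 5, m₂ = 14, gcd = 1, so CRT applies. M = m₁·m₂ = 70
Let M₁ = M/m₁ = 14, M₂ = M/m₂ = 5
Find y₁ ≡ M₁⁻¹ (mod m₁): 14⁻¹ ≡ 4 (mod 5)
Find y₂ ≡ M₂⁻¹ (mod m₂): 5⁻¹ ≡ 3 (mod 14)
x = a₁·M₁·y₁ + a₂·M₂·y₂ = 4·14·4 + 12·5·3 = 404
Reduce mod 70: x ≡ 54
Check: 54 mod 5 = 4 ✓, 54 mod 14 = 12 ✓

x ≡ 54 (mod 70)


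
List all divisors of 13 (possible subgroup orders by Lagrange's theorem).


Lagrange's theorem: |H| divides |G|
|G| = 13
Divisors of 13: 1, 13

Possible subgroup orders: {1, 13}


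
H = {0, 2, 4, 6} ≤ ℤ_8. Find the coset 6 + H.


6 + H = {6 + h (mod 8) : h ∈ H}
6+0=6, 6+2=0, 6+4=2, 6+6=4
6 + H = {0, 2, 4, 6} = 0 + H

6 + H = {0, 2, 4, 6}
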